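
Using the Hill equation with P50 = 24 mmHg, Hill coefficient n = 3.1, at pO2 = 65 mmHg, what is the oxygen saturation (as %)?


Y = pO2^n / (P50^n + pO2^n)
Y = 65^3.1 / (24^3.1 + 65^3.1)
Y = 95.64%

95.64%


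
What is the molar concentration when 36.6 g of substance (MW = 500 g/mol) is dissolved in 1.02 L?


C = (mass / MW) / volume
C = (36.6 / 500) / 1.02
C = 0.0718 M

0.0718 M


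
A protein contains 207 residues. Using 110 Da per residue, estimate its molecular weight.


MW = n_residues * 110 Da
MW = 207 * 110
MW = 22770 Da

22770 Da


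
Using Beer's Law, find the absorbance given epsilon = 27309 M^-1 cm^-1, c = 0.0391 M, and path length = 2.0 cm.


A = epsilon * c * l
A = 27309 * 0.0391 * 2.0
A = 2135.5638

2135.5638


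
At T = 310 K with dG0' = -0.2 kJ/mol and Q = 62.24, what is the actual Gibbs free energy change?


dG = dG0' + RT * ln(Q) / 1000
dG = -0.2 + 8.314 * 310 * ln(62.24) / 1000
dG = 10.447 kJ/mol

10.447 kJ/mol


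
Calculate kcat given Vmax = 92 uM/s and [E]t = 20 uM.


kcat = Vmax / [E]t
kcat = 92 / 20
kcat = 4.6 s^-1

4.6 s^-1


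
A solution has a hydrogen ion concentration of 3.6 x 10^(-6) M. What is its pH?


pH = -log10([H+])
pH = -log10(3.6 x 10^(-6))
pH = 5.4437

5.4437


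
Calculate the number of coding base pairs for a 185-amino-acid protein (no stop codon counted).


Each amino acid = 1 codon = 3 bp
bp = 185 * 3 = 555 bp

555 bp


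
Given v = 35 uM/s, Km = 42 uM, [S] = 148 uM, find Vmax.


Vmax = v * (Km + [S]) / [S]
Vmax = 35 * (42 + 148) / 148
Vmax = 44.9324 uM/s

44.9324 uM/s


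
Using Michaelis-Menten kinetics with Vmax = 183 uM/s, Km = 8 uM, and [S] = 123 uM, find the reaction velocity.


v = Vmax * [S] / (Km + [S])
v = 183 * 123 / (8 + 123)
v = 171.8244 uM/s

171.8244 uM/s


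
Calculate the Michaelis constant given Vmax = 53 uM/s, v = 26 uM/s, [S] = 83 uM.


Km = [S] * (Vmax - v) / v
Km = 83 * (53 - 26) / 26
Km = 86.1923 uM

86.1923 uM


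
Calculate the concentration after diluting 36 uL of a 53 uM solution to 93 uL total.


C2 = C1 * V1 / V2
C2 = 53 * 36 / 93
C2 = 20.5161 uM

20.5161 uM


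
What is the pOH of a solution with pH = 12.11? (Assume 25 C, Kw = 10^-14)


pOH = 14 - pH
pOH = 14 - 12.11
pOH = 1.89

1.89


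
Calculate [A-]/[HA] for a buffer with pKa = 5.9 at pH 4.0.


[A-]/[HA] = 10^(pH - pKa)
= 10^(4.0 - 5.9)
= 0.0126

0.0126


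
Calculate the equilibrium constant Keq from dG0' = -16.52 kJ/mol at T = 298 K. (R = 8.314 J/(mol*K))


Keq = exp(-dG0 * 1000 / (R * T))
Keq = exp(-(-16.52) * 1000 / (8.314 * 298))
Keq = 786.6775

786.6775


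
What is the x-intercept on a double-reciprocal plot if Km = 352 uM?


x-intercept = -1/Km
= -1/352
= -0.0028 1/uM

-0.0028 1/uM


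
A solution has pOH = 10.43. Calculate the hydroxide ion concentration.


[OH-] = 10^(-pOH)
[OH-] = 10^(-10.43)
[OH-] = 3.715e-11 M

3.715e-11 M


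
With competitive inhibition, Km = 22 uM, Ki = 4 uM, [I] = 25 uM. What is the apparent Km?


Km_app = Km * (1 + [I]/Ki)
Km_app = 22 * (1 + 25/4)
Km_app = 159.5 uM

159.5 uM


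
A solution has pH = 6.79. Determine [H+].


[H+] = 10^(-pH)
[H+] = 10^(-6.79)
[H+] = 1.622e-07 M

1.622e-07 M


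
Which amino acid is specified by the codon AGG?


Standard genetic code lookup.
Codon AGG -> Arg

Arg


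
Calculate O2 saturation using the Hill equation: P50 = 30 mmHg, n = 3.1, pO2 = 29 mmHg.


Y = pO2^n / (P50^n + pO2^n)
Y = 29^3.1 / (30^3.1 + 29^3.1)
Y = 47.38%

47.38%


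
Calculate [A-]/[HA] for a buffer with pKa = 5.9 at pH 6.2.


[A-]/[HA] = 10^(pH - pKa)
= 10^(6.2 - 5.9)
= 1.9953

1.9953


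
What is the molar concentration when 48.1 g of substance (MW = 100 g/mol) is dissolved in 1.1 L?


C = (mass / MW) / volume
C = (48.1 / 100) / 1.1
C = 0.4373 M

0.4373 M


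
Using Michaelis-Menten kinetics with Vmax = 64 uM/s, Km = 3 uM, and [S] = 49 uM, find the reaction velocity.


v = Vmax * [S] / (Km + [S])
v = 64 * 49 / (3 + 49)
v = 60.3077 uM/s

60.3077 uM/s


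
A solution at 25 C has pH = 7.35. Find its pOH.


pOH = 14 - pH
pOH = 14 - 7.35
pOH = 6.65

6.65


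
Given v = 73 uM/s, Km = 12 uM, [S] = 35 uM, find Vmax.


Vmax = v * (Km + [S]) / [S]
Vmax = 73 * (12 + 35) / 35
Vmax = 98.0286 uM/s

98.0286 uM/s


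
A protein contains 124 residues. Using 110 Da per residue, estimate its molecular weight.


MW = n_residues * 110 Da
MW = 124 * 110
MW = 13640 Da

13640 Da


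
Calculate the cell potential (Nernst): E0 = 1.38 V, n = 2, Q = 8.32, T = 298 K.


E = E0 - (RT/nF) * ln(Q)
E = 1.38 - (8.314 * 298 / (2 * 96485)) * ln(8.32)
E = 1.3528 V

1.3528 V


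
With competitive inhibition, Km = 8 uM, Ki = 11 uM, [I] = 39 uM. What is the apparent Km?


Km_app = Km * (1 + [I]/Ki)
Km_app = 8 * (1 + 39/11)
Km_app = 36.3636 uM

36.3636 uM


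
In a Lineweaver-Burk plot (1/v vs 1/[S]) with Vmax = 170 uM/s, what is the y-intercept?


y-intercept = 1/Vmax
= 1/170
= 0.0059 s/uM

0.0059 s/uM


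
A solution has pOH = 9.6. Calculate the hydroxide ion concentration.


[OH-] = 10^(-pOH)
[OH-] = 10^(-9.6)
[OH-] = 2.512e-10 M

2.512e-10 M


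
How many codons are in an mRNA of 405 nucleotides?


codons = nucleotides / 3
codons = 405 / 3 = 135

135


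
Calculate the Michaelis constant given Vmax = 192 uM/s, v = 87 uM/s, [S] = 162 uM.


Km = [S] * (Vmax - v) / v
Km = 162 * (192 - 87) / 87
Km = 195.5172 uM

195.5172 uM


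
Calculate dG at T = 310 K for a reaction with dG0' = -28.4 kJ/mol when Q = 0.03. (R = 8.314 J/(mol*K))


dG = dG0' + RT * ln(Q) / 1000
dG = -28.4 + 8.314 * 310 * ln(0.03) / 1000
dG = -37.4376 kJ/mol

-37.4376 kJ/mol


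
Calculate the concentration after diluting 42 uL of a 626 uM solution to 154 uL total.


C2 = C1 * V1 / V2
C2 = 626 * 42 / 154
C2 = 170.7273 uM

170.7273 uM


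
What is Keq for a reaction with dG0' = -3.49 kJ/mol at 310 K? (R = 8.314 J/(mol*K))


Keq = exp(-dG0 * 1000 / (R * T))
Keq = exp(-(-3.49) * 1000 / (8.314 * 310))
Keq = 3.8733

3.8733


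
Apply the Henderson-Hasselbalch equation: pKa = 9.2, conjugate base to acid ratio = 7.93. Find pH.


pH = pKa + log10([A-]/[HA])
pH = 9.2 + log10(7.93)
pH = 10.0993

10.0993


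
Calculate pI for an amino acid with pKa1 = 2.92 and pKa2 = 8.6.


pI = (pKa1 + pKa2) / 2
pI = (2.92 + 8.6) / 2
pI = 5.76

5.76


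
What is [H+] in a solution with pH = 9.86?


[H+] = 10^(-pH)
[H+] = 10^(-9.86)
[H+] = 1.380e-10 M

1.380e-10 M


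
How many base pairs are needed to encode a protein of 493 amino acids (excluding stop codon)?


Each amino acid = 1 codon = 3 bp
bp = 493 * 3 = 1479 bp

1479 bp


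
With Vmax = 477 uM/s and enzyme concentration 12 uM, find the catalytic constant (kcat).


kcat = Vmax / [E]t
kcat = 477 / 12
kcat = 39.75 s^-1

39.75 s^-1


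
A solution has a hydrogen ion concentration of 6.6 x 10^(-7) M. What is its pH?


pH = -log10([H+])
pH = -log10(6.6 x 10^(-7))
pH = 6.1805

6.1805


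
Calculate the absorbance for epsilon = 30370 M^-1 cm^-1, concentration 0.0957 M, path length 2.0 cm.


A = epsilon * c * l
A = 30370 * 0.0957 * 2.0
A = 5812.818

5812.818


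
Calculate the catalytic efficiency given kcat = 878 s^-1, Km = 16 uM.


Catalytic efficiency = kcat / Km
= 878 / 16
= 54.875 uM^-1*s^-1

54.875 uM^-1*s^-1


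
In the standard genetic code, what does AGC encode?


Standard genetic code lookup.
Codon AGC -> Ser

Ser


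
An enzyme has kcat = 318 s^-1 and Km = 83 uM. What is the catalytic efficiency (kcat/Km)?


Catalytic efficiency = kcat / Km
= 318 / 83
= 3.8313 uM^-1*s^-1

3.8313 uM^-1*s^-1


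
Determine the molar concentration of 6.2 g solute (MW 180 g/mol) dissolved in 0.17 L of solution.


C = (mass / MW) / volume
C = (6.2 / 180) / 0.17
C = 0.2026 M

0.2026 M


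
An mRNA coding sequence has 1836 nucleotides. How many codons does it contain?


codons = nucleotides / 3
codons = 1836 / 3 = 612

612


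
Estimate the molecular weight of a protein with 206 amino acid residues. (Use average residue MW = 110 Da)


MW = n_residues * 110 Da
MW = 206 * 110
MW = 22660 Da

22660 Da


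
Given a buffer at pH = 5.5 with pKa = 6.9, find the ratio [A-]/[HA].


[A-]/[HA] = 10^(pH - pKa)
= 10^(5.5 - 6.9)
= 0.0398

0.0398


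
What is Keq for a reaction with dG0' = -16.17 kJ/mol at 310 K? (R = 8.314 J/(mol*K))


Keq = exp(-dG0 * 1000 / (R * T))
Keq = exp(-(-16.17) * 1000 / (8.314 * 310))
Keq = 530.5479

530.5479


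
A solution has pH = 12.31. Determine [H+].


[H+] = 10^(-pH)
[H+] = 10^(-12.31)
[H+] = 4.898e-13 M

4.898e-13 M


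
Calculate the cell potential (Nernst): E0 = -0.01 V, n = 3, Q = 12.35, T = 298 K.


E = E0 - (RT/nF) * ln(Q)
E = -0.01 - (8.314 * 298 / (3 * 96485)) * ln(12.35)
E = -0.0315 V

-0.0315 V


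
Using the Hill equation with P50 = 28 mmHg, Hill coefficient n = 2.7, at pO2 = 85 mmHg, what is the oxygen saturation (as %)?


Y = pO2^n / (P50^n + pO2^n)
Y = 85^2.7 / (28^2.7 + 85^2.7)
Y = 95.25%

95.25%


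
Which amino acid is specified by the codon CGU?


Standard genetic code lookup.
Codon CGU -> Arg

Arg


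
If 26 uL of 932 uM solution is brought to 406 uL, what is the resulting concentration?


C2 = C1 * V1 / V2
C2 = 932 * 26 / 406
C2 = 59.6847 uM

59.6847 uM


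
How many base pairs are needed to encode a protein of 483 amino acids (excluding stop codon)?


Each amino acid = 1 codon = 3 bp
bp = 483 * 3 = 1449 bp

1449 bp


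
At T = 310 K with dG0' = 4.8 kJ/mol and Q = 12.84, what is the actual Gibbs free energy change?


dG = dG0' + RT * ln(Q) / 1000
dG = 4.8 + 8.314 * 310 * ln(12.84) / 1000
dG = 11.3788 kJ/mol

11.3788 kJ/mol


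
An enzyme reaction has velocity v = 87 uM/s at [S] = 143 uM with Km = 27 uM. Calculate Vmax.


Vmax = v * (Km + [S]) / [S]
Vmax = 87 * (27 + 143) / 143
Vmax = 103.4266 uM/s

103.4266 uM/s


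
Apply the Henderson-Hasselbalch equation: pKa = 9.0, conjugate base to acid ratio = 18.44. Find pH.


pH = pKa + log10([A-]/[HA])
pH = 9.0 + log10(18.44)
pH = 10.2658

10.2658


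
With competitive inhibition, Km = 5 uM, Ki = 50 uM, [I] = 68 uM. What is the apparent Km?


Km_app = Km * (1 + [I]/Ki)
Km_app = 5 * (1 + 68/50)
Km_app = 11.8 uM

11.8 uM


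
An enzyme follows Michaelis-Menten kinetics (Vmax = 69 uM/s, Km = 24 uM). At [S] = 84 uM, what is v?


v = Vmax * [S] / (Km + [S])
v = 69 * 84 / (24 + 84)
v = 53.6667 uM/s

53.6667 uM/s


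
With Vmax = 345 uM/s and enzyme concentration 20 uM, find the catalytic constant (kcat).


kcat = Vmax / [E]t
kcat = 345 / 20
kcat = 17.25 s^-1

17.25 s^-1


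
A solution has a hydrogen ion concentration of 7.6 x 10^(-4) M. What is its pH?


pH = -log10([H+])
pH = -log10(7.6 x 10^(-4))
pH = 3.1192

3.1192


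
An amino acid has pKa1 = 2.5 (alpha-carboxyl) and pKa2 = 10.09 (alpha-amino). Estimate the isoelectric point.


pI = (pKa1 + pKa2) / 2
pI = (2.5 + 10.09) / 2
pI = 6.295

6.295


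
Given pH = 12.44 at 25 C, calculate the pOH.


pOH = 14 - pH
pOH = 14 - 12.44
pOH = 1.56

1.56


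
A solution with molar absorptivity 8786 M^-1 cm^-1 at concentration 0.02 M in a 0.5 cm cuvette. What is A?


A = epsilon * c * l
A = 8786 * 0.02 * 0.5
A = 87.86

87.86


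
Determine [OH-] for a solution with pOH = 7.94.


[OH-] = 10^(-pOH)
[OH-] = 10^(-7.94)
[OH-] = 1.148e-08 M

1.148e-08 M


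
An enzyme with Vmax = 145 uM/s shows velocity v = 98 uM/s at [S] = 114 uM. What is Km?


Km = [S] * (Vmax - v) / v
Km = 114 * (145 - 98) / 98
Km = 54.6735 uM

54.6735 uM


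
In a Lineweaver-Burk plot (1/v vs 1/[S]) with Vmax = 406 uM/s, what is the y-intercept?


y-intercept = 1/Vmax
= 1/406
= 0.0025 s/uM

0.0025 s/uM


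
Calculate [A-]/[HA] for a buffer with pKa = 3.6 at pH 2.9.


[A-]/[HA] = 10^(pH - pKa)
= 10^(2.9 - 3.6)
= 0.1995

0.1995


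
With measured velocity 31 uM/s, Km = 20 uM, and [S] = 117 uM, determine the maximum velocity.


Vmax = v * (Km + [S]) / [S]
Vmax = 31 * (20 + 117) / 117
Vmax = 36.2991 uM/s

36.2991 uM/s


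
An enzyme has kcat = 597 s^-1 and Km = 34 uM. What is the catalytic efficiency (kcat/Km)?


Catalytic efficiency = kcat / Km
= 597 / 34
= 17.5588 uM^-1*s^-1

17.5588 uM^-1*s^-1


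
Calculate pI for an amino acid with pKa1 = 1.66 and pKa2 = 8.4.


pI = (pKa1 + pKa2) / 2
pI = (1.66 + 8.4) / 2
pI = 5.03

5.03


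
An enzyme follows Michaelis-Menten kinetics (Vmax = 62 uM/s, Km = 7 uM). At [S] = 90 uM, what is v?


v = Vmax * [S] / (Km + [S])
v = 62 * 90 / (7 + 90)
v = 57.5258 uM/s

57.5258 uM/s


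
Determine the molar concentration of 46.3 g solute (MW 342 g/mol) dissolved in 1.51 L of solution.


C = (mass / MW) / volume
C = (46.3 / 342) / 1.51
C = 0.0897 M

0.0897 M


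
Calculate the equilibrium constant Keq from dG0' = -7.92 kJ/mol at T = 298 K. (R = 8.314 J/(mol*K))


Keq = exp(-dG0 * 1000 / (R * T))
Keq = exp(-(-7.92) * 1000 / (8.314 * 298))
Keq = 24.4512

24.4512


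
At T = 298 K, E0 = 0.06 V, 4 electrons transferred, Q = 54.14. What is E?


E = E0 - (RT/nF) * ln(Q)
E = 0.06 - (8.314 * 298 / (4 * 96485)) * ln(54.14)
E = 0.0344 V

0.0344 V


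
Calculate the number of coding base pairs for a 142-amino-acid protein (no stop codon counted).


Each amino acid = 1 codon = 3 bp
bp = 142 * 3 = 426 bp

426 bp


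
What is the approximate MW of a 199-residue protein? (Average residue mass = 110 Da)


MW = n_residues * 110 Da
MW = 199 * 110
MW = 21890 Da

21890 Da


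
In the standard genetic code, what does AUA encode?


Standard genetic code lookup.
Codon AUA -> Ile

Ile


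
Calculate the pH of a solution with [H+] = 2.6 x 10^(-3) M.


pH = -log10([H+])
pH = -log10(2.6 x 10^(-3))
pH = 2.585

2.585


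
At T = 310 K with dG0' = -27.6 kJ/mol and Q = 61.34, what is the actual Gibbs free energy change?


dG = dG0' + RT * ln(Q) / 1000
dG = -27.6 + 8.314 * 310 * ln(61.34) / 1000
dG = -16.9906 kJ/mol

-16.9906 kJ/mol


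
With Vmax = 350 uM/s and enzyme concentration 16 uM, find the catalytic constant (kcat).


kcat = Vmax / [E]t
kcat = 350 / 16
kcat = 21.875 s^-1

21.875 s^-1


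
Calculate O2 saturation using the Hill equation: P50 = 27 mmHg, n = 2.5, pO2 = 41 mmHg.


Y = pO2^n / (P50^n + pO2^n)
Y = 41^2.5 / (27^2.5 + 41^2.5)
Y = 73.97%

73.97%


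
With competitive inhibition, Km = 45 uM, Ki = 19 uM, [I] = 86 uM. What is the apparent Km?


Km_app = Km * (1 + [I]/Ki)
Km_app = 45 * (1 + 86/19)
Km_app = 248.6842 uM

248.6842 uM


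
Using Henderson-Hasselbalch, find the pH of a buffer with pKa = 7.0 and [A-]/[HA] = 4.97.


pH = pKa + log10([A-]/[HA])
pH = 7.0 + log10(4.97)
pH = 7.6964

7.6964


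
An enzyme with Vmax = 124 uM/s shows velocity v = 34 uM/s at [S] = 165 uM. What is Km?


Km = [S] * (Vmax - v) / v
Km = 165 * (124 - 34) / 34
Km = 436.7647 uM

436.7647 uM


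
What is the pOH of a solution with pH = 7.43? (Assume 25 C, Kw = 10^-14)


pOH = 14 - pH
pOH = 14 - 7.43
pOH = 6.57

6.57


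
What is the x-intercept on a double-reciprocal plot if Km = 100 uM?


x-intercept = -1/Km
= -1/100
= -0.01 1/uM

-0.01 1/uM


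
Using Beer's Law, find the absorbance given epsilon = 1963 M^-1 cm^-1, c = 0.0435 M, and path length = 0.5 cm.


A = epsilon * c * l
A = 1963 * 0.0435 * 0.5
A = 42.6952

42.6952


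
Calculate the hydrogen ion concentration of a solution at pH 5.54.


[H+] = 10^(-pH)
[H+] = 10^(-5.54)
[H+] = 2.884e-06 M

2.884e-06 M


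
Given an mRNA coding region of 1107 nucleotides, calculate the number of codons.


codons = nucleotides / 3
codons = 1107 / 3 = 369

369


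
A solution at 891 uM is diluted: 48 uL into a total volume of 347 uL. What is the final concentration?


C2 = C1 * V1 / V2
C2 = 891 * 48 / 347
C2 = 123.2507 uM

123.2507 uM


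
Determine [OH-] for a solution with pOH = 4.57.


[OH-] = 10^(-pOH)
[OH-] = 10^(-4.57)
[OH-] = 2.692e-05 M

2.692e-05 M


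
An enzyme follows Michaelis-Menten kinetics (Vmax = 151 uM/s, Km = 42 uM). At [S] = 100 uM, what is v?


v = Vmax * [S] / (Km + [S])
v = 151 * 100 / (42 + 100)
v = 106.338 uM/s

106.338 uM/s


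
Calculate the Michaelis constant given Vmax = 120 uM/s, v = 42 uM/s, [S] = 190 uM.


Km = [S] * (Vmax - v) / v
Km = 190 * (120 - 42) / 42
Km = 352.8571 uM

352.8571 uM


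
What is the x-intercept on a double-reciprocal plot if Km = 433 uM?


x-intercept = -1/Km
= -1/433
= -0.0023 1/uM

-0.0023 1/uM


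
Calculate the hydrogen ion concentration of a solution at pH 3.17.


[H+] = 10^(-pH)
[H+] = 10^(-3.17)
[H+] = 6.761e-04 M

6.761e-04 M


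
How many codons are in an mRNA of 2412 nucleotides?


codons = nucleotides / 3
codons = 2412 / 3 = 804

804


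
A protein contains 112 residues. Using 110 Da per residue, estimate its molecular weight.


MW = n_residues * 110 Da
MW = 112 * 110
MW = 12320 Da

12320 Da


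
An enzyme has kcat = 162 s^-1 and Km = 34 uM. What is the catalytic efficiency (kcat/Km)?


Catalytic efficiency = kcat / Km
= 162 / 34
= 4.7647 uM^-1*s^-1

4.7647 uM^-1*s^-1


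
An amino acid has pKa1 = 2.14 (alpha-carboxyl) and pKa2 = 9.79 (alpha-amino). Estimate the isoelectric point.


pI = (pKa1 + pKa2) / 2
pI = (2.14 + 9.79) / 2
pI = 5.965

5.965


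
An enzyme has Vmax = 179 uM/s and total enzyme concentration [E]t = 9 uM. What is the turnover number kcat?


kcat = Vmax / [E]t
kcat = 179 / 9
kcat = 19.8889 s^-1

19.8889 s^-1


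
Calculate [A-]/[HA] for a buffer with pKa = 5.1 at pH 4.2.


[A-]/[HA] = 10^(pH - pKa)
= 10^(4.2 - 5.1)
= 0.1259

0.1259


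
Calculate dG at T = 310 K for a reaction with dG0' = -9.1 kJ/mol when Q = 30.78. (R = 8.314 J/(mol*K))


dG = dG0' + RT * ln(Q) / 1000
dG = -9.1 + 8.314 * 310 * ln(30.78) / 1000
dG = -0.2678 kJ/mol

-0.2678 kJ/mol


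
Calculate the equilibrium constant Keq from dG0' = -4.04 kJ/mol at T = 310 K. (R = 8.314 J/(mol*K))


Keq = exp(-dG0 * 1000 / (R * T))
Keq = exp(-(-4.04) * 1000 / (8.314 * 310))
Keq = 4.7947

4.7947


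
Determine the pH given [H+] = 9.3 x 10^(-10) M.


pH = -log10([H+])
pH = -log10(9.3 x 10^(-10))
pH = 9.0315

9.0315


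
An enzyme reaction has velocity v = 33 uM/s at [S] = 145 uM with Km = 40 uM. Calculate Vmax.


Vmax = v * (Km + [S]) / [S]
Vmax = 33 * (40 + 145) / 145
Vmax = 42.1034 uM/s

42.1034 uM/s


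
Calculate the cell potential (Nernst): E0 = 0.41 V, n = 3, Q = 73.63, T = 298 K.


E = E0 - (RT/nF) * ln(Q)
E = 0.41 - (8.314 * 298 / (3 * 96485)) * ln(73.63)
E = 0.3732 V

0.3732 V


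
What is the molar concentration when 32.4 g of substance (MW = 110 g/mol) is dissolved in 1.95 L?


C = (mass / MW) / volume
C = (32.4 / 110) / 1.95
C = 0.151 M

0.151 M


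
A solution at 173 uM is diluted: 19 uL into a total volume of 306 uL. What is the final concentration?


C2 = C1 * V1 / V2
C2 = 173 * 19 / 306
C2 = 10.7418 uM

10.7418 uM


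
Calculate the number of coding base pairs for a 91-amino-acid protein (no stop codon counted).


Each amino acid = 1 codon = 3 bp
bp = 91 * 3 = 273 bp

273 bp


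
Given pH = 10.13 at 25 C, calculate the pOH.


pOH = 14 - pH
pOH = 14 - 10.13
pOH = 3.87

3.87


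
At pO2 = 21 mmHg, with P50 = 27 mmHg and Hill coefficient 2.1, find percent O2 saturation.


Y = pO2^n / (P50^n + pO2^n)
Y = 21^2.1 / (27^2.1 + 21^2.1)
Y = 37.1%

37.1%


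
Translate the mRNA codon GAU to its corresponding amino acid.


Standard genetic code lookup.
Codon GAU -> Asp

Asp


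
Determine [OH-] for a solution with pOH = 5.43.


[OH-] = 10^(-pOH)
[OH-] = 10^(-5.43)
[OH-] = 3.715e-06 M

3.715e-06 M


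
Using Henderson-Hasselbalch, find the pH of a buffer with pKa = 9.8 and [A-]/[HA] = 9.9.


pH = pKa + log10([A-]/[HA])
pH = 9.8 + log10(9.9)
pH = 10.7956

10.7956


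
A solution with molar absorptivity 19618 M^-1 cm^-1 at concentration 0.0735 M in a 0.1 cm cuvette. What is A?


A = epsilon * c * l
A = 19618 * 0.0735 * 0.1
A = 144.1923

144.1923


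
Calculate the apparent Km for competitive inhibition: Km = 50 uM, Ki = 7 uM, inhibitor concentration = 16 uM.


Km_app = Km * (1 + [I]/Ki)
Km_app = 50 * (1 + 16/7)
Km_app = 164.2857 uM

164.2857 uM


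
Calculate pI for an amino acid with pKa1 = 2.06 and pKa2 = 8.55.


pI = (pKa1 + pKa2) / 2
pI = (2.06 + 8.55) / 2
pI = 5.305

5.305


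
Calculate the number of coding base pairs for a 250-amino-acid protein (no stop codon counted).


Each amino acid = 1 codon = 3 bp
bp = 250 * 3 = 750 bp

750 bp


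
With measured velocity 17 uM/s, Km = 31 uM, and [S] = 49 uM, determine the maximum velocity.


Vmax = v * (Km + [S]) / [S]
Vmax = 17 * (31 + 49) / 49
Vmax = 27.7551 uM/s

27.7551 uM/s


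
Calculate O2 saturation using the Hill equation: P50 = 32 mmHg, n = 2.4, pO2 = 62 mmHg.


Y = pO2^n / (P50^n + pO2^n)
Y = 62^2.4 / (32^2.4 + 62^2.4)
Y = 83.02%

83.02%


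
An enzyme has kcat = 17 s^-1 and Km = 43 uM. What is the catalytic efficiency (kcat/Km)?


Catalytic efficiency = kcat / Km
= 17 / 43
= 0.3953 uM^-1*s^-1

0.3953 uM^-1*s^-1


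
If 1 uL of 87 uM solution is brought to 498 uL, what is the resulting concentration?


C2 = C1 * V1 / V2
C2 = 87 * 1 / 498
C2 = 0.1747 uM

0.1747 uM


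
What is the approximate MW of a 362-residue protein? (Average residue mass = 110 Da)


MW = n_residues * 110 Da
MW = 362 * 110
MW = 39820 Da

39820 Da


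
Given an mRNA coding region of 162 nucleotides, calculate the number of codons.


codons = nucleotides / 3
codons = 162 / 3 = 54

54


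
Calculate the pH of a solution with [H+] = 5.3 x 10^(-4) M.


pH = -log10([H+])
pH = -log10(5.3 x 10^(-4))
pH = 3.2757

3.2757


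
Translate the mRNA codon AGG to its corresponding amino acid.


Standard genetic code lookup.
Codon AGG -> Arg

Arg


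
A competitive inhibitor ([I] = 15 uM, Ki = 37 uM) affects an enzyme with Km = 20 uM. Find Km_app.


Km_app = Km * (1 + [I]/Ki)
Km_app = 20 * (1 + 15/37)
Km_app = 28.1081 uM

28.1081 uM


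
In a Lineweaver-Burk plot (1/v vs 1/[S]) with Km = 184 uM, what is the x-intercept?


x-intercept = -1/Km
= -1/184
= -0.0054 1/uM

-0.0054 1/uM


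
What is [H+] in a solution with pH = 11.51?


[H+] = 10^(-pH)
[H+] = 10^(-11.51)
[H+] = 3.090e-12 M

3.090e-12 M


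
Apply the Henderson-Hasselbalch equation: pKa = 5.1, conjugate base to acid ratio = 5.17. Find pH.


pH = pKa + log10([A-]/[HA])
pH = 5.1 + log10(5.17)
pH = 5.8135

5.8135


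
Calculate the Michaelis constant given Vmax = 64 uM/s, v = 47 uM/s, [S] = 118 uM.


Km = [S] * (Vmax - v) / v
Km = 118 * (64 - 47) / 47
Km = 42.6809 uM

42.6809 uM


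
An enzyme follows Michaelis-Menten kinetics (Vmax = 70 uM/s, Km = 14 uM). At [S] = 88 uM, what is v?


v = Vmax * [S] / (Km + [S])
v = 70 * 88 / (14 + 88)
v = 60.3922 uM/s

60.3922 uM/s


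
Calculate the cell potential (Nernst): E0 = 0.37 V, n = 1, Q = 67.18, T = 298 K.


E = E0 - (RT/nF) * ln(Q)
E = 0.37 - (8.314 * 298 / (1 * 96485)) * ln(67.18)
E = 0.262 V

0.262 V


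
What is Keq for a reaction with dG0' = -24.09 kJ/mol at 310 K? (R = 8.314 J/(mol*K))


Keq = exp(-dG0 * 1000 / (R * T))
Keq = exp(-(-24.09) * 1000 / (8.314 * 310))
Keq = 11462.613

11462.613


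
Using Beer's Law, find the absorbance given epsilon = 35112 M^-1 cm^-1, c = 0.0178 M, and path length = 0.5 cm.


A = epsilon * c * l
A = 35112 * 0.0178 * 0.5
A = 312.4968

312.4968


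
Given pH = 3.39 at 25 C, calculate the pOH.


pOH = 14 - pH
pOH = 14 - 3.39
pOH = 10.61

10.61


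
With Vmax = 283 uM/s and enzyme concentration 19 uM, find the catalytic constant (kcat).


kcat = Vmax / [E]t
kcat = 283 / 19
kcat = 14.8947 s^-1

14.8947 s^-1


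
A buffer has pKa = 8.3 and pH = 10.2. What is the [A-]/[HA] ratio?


[A-]/[HA] = 10^(pH - pKa)
= 10^(10.2 - 8.3)
= 79.4328

79.4328


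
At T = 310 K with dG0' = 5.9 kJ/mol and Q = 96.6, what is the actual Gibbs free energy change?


dG = dG0' + RT * ln(Q) / 1000
dG = 5.9 + 8.314 * 310 * ln(96.6) / 1000
dG = 17.6799 kJ/mol

17.6799 kJ/mol


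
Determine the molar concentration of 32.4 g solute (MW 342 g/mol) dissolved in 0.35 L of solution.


C = (mass / MW) / volume
C = (32.4 / 342) / 0.35
C = 0.2707 M

0.2707 M


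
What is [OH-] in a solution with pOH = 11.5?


[OH-] = 10^(-pOH)
[OH-] = 10^(-11.5)
[OH-] = 3.162e-12 M

3.162e-12 M


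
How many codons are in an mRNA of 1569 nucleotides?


codons = nucleotides / 3
codons = 1569 / 3 = 523

523


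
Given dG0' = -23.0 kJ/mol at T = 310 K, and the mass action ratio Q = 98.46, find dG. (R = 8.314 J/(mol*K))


dG = dG0' + RT * ln(Q) / 1000
dG = -23.0 + 8.314 * 310 * ln(98.46) / 1000
dG = -11.1709 kJ/mol

-11.1709 kJ/mol


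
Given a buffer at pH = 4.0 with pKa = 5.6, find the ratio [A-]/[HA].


[A-]/[HA] = 10^(pH - pKa)
= 10^(4.0 - 5.6)
= 0.0251

0.0251


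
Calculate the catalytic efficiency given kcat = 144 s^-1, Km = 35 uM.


Catalytic efficiency = kcat / Km
= 144 / 35
= 4.1143 uM^-1*s^-1

4.1143 uM^-1*s^-1


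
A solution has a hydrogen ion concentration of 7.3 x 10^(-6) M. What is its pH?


pH = -log10([H+])
pH = -log10(7.3 x 10^(-6))
pH = 5.1367

5.1367


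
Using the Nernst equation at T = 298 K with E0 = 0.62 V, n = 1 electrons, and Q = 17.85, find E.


E = E0 - (RT/nF) * ln(Q)
E = 0.62 - (8.314 * 298 / (1 * 96485)) * ln(17.85)
E = 0.546 V

0.546 V


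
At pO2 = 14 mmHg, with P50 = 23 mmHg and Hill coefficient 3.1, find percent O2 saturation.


Y = pO2^n / (P50^n + pO2^n)
Y = 14^3.1 / (23^3.1 + 14^3.1)
Y = 17.67%

17.67%


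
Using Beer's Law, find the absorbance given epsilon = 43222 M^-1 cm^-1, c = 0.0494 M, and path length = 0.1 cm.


A = epsilon * c * l
A = 43222 * 0.0494 * 0.1
A = 213.5167

213.5167


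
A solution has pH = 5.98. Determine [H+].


[H+] = 10^(-pH)
[H+] = 10^(-5.98)
[H+] = 1.047e-06 M

1.047e-06 M


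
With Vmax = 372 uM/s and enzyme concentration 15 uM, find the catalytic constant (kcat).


kcat = Vmax / [E]t
kcat = 372 / 15
kcat = 24.8 s^-1

24.8 s^-1


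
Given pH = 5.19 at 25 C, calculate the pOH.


pOH = 14 - pH
pOH = 14 - 5.19
pOH = 8.81

8.81


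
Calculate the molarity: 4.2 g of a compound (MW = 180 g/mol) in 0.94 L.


C = (mass / MW) / volume
C = (4.2 / 180) / 0.94
C = 0.0248 M

0.0248 M


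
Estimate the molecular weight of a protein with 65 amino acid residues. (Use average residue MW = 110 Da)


MW = n_residues * 110 Da
MW = 65 * 110
MW = 7150 Da

7150 Da


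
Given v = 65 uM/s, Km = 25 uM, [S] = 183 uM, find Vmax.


Vmax = v * (Km + [S]) / [S]
Vmax = 65 * (25 + 183) / 183
Vmax = 73.8798 uM/s

73.8798 uM/s


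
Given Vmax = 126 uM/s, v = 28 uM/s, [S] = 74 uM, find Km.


Km = [S] * (Vmax - v) / v
Km = 74 * (126 - 28) / 28
Km = 259.0 uM

259.0 uM


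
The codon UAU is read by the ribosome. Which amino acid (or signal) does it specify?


Standard genetic code lookup.
Codon UAU -> Tyr

Tyr


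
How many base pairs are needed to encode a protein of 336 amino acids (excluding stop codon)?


Each amino acid = 1 codon = 3 bp
bp = 336 * 3 = 1008 bp

1008 bp


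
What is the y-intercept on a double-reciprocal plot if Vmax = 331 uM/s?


y-intercept = 1/Vmax
= 1/331
= 0.003 s/uM

0.003 s/uM


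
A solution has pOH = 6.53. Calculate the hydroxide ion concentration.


[OH-] = 10^(-pOH)
[OH-] = 10^(-6.53)
[OH-] = 2.951e-07 M

2.951e-07 M


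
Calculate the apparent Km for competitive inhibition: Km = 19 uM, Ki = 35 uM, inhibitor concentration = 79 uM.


Km_app = Km * (1 + [I]/Ki)
Km_app = 19 * (1 + 79/35)
Km_app = 61.8857 uM

61.8857 uM


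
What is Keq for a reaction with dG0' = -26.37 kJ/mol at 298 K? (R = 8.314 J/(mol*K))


Keq = exp(-dG0 * 1000 / (R * T))
Keq = exp(-(-26.37) * 1000 / (8.314 * 298))
Keq = 41918.5962

41918.5962


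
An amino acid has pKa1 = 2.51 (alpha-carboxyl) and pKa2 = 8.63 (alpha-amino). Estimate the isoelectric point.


pI = (pKa1 + pKa2) / 2
pI = (2.51 + 8.63) / 2
pI = 5.57

5.57


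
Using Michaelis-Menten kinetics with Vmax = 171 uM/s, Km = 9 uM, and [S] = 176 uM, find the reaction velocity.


v = Vmax * [S] / (Km + [S])
v = 171 * 176 / (9 + 176)
v = 162.6811 uM/s

162.6811 uM/s


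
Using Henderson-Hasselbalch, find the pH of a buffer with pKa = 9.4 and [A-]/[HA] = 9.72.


pH = pKa + log10([A-]/[HA])
pH = 9.4 + log10(9.72)
pH = 10.3877

10.3877


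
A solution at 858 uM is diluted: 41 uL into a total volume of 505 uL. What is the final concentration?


C2 = C1 * V1 / V2
C2 = 858 * 41 / 505
C2 = 69.6594 uM

69.6594 uM


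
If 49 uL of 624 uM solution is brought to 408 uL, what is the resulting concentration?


C2 = C1 * V1 / V2
C2 = 624 * 49 / 408
C2 = 74.9412 uM

74.9412 uM


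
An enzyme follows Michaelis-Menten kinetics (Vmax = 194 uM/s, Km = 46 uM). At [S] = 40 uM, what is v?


v = Vmax * [S] / (Km + [S])
v = 194 * 40 / (46 + 40)
v = 90.2326 uM/s

90.2326 uM/s


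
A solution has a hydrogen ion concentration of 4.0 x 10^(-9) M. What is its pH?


pH = -log10([H+])
pH = -log10(4.0 x 10^(-9))
pH = 8.3979

8.3979


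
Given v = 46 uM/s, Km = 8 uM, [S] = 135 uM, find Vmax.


Vmax = v * (Km + [S]) / [S]
Vmax = 46 * (8 + 135) / 135
Vmax = 48.7259 uM/s

48.7259 uM/s


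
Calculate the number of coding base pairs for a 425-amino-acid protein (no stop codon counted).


Each amino acid = 1 codon = 3 bp
bp = 425 * 3 = 1275 bp

1275 bp


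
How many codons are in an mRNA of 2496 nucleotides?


codons = nucleotides / 3
codons = 2496 / 3 = 832

832


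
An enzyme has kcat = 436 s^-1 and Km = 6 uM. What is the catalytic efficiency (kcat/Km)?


Catalytic efficiency = kcat / Km
= 436 / 6
= 72.6667 uM^-1*s^-1

72.6667 uM^-1*s^-1


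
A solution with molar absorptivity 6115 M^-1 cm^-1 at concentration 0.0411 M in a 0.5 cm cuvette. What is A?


A = epsilon * c * l
A = 6115 * 0.0411 * 0.5
A = 125.6632

125.6632


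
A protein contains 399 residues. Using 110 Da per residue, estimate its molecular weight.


MW = n_residues * 110 Da
MW = 399 * 110
MW = 43890 Da

43890 Da


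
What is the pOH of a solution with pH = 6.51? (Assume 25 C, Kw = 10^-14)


pOH = 14 - pH
pOH = 14 - 6.51
pOH = 7.49

7.49


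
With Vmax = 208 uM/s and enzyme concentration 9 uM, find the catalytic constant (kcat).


kcat = Vmax / [E]t
kcat = 208 / 9
kcat = 23.1111 s^-1

23.1111 s^-1


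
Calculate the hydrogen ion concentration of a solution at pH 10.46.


[H+] = 10^(-pH)
[H+] = 10^(-10.46)
[H+] = 3.467e-11 M

3.467e-11 M


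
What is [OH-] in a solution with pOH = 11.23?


[OH-] = 10^(-pOH)
[OH-] = 10^(-11.23)
[OH-] = 5.888e-12 M

5.888e-12 M


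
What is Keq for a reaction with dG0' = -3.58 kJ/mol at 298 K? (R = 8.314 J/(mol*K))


Keq = exp(-dG0 * 1000 / (R * T))
Keq = exp(-(-3.58) * 1000 / (8.314 * 298))
Keq = 4.2417

4.2417


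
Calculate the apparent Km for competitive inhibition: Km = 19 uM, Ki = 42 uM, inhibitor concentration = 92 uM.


Km_app = Km * (1 + [I]/Ki)
Km_app = 19 * (1 + 92/42)
Km_app = 60.619 uM

60.619 uM


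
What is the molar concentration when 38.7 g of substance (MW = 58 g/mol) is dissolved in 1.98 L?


C = (mass / MW) / volume
C = (38.7 / 58) / 1.98
C = 0.337 M

0.337 M


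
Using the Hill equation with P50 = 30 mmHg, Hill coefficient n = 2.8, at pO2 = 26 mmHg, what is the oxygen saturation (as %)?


Y = pO2^n / (P50^n + pO2^n)
Y = 26^2.8 / (30^2.8 + 26^2.8)
Y = 40.11%

40.11%


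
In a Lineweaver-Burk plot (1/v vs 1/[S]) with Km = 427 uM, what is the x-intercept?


x-intercept = -1/Km
= -1/427
= -0.0023 1/uM

-0.0023 1/uM


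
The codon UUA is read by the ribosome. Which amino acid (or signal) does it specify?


Standard genetic code lookup.
Codon UUA -> Leu

Leu


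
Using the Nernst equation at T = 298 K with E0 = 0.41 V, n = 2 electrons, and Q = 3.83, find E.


E = E0 - (RT/nF) * ln(Q)
E = 0.41 - (8.314 * 298 / (2 * 96485)) * ln(3.83)
E = 0.3928 V

0.3928 V


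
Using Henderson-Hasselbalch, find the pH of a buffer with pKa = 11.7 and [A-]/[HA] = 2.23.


pH = pKa + log10([A-]/[HA])
pH = 11.7 + log10(2.23)
pH = 12.0483

12.0483


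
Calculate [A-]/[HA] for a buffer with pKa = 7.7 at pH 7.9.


[A-]/[HA] = 10^(pH - pKa)
= 10^(7.9 - 7.7)
= 1.5849

1.5849


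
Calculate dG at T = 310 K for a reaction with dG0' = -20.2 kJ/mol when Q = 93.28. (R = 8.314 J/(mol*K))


dG = dG0' + RT * ln(Q) / 1000
dG = -20.2 + 8.314 * 310 * ln(93.28) / 1000
dG = -8.5102 kJ/mol

-8.5102 kJ/mol


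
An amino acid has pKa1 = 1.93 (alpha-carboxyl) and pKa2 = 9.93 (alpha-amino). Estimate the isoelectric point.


pI = (pKa1 + pKa2) / 2
pI = (1.93 + 9.93) / 2
pI = 5.93

5.93


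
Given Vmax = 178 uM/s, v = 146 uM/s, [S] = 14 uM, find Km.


Km = [S] * (Vmax - v) / v
Km = 14 * (178 - 146) / 146
Km = 3.0685 uM

3.0685 uM


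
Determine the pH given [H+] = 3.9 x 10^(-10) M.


pH = -log10([H+])
pH = -log10(3.9 x 10^(-10))
pH = 9.4089

9.4089


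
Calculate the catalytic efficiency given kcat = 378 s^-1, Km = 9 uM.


Catalytic efficiency = kcat / Km
= 378 / 9
= 42.0 uM^-1*s^-1

42.0 uM^-1*s^-1


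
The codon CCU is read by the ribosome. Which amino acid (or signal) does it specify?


Standard genetic code lookup.
Codon CCU -> Pro

Pro


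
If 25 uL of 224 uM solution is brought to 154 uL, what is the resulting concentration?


C2 = C1 * V1 / V2
C2 = 224 * 25 / 154
C2 = 36.3636 uM

36.3636 uM


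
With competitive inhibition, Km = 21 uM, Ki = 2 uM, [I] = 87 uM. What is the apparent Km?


Km_app = Km * (1 + [I]/Ki)
Km_app = 21 * (1 + 87/2)
Km_app = 934.5 uM

934.5 uM


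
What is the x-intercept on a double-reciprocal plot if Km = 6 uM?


x-intercept = -1/Km
= -1/6
= -0.1667 1/uM

-0.1667 1/uM


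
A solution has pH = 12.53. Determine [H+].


[H+] = 10^(-pH)
[H+] = 10^(-12.53)
[H+] = 2.951e-13 M

2.951e-13 M


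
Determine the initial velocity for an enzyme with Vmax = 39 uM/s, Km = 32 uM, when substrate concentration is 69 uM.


v = Vmax * [S] / (Km + [S])
v = 39 * 69 / (32 + 69)
v = 26.6436 uM/s

26.6436 uM/s


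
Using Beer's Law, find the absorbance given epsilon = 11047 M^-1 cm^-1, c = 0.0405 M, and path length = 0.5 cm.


A = epsilon * c * l
A = 11047 * 0.0405 * 0.5
A = 223.7018

223.7018


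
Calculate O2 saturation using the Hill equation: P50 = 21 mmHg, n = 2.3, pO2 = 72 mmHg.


Y = pO2^n / (P50^n + pO2^n)
Y = 72^2.3 / (21^2.3 + 72^2.3)
Y = 94.45%

94.45%


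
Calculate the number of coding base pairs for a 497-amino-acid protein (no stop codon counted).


Each amino acid = 1 codon = 3 bp
bp = 497 * 3 = 1491 bp

1491 bp


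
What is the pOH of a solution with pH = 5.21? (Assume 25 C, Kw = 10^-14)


pOH = 14 - pH
pOH = 14 - 5.21
pOH = 8.79

8.79


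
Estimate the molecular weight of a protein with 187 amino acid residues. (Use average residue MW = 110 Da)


MW = n_residues * 110 Da
MW = 187 * 110
MW = 20570 Da

20570 Da


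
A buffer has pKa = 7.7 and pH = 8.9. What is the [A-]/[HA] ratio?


[A-]/[HA] = 10^(pH - pKa)
= 10^(8.9 - 7.7)
= 15.8489

15.8489


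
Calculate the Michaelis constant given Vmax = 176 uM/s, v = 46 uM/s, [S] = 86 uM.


Km = [S] * (Vmax - v) / v
Km = 86 * (176 - 46) / 46
Km = 243.0435 uM

243.0435 uM


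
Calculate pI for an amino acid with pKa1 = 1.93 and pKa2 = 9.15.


pI = (pKa1 + pKa2) / 2
pI = (1.93 + 9.15) / 2
pI = 5.54

5.54


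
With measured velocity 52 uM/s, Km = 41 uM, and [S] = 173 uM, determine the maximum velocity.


Vmax = v * (Km + [S]) / [S]
Vmax = 52 * (41 + 173) / 173
Vmax = 64.3237 uM/s

64.3237 uM/s


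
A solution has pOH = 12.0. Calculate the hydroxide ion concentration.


[OH-] = 10^(-pOH)
[OH-] = 10^(-12.0)
[OH-] = 1.000e-12 M

1.000e-12 M


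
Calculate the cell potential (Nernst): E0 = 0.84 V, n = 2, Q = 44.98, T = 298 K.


E = E0 - (RT/nF) * ln(Q)
E = 0.84 - (8.314 * 298 / (2 * 96485)) * ln(44.98)
E = 0.7911 V

0.7911 V


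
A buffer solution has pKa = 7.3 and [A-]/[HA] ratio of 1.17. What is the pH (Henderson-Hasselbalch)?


pH = pKa + log10([A-]/[HA])
pH = 7.3 + log10(1.17)
pH = 7.3682

7.3682


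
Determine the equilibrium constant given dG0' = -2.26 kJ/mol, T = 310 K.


Keq = exp(-dG0 * 1000 / (R * T))
Keq = exp(-(-2.26) * 1000 / (8.314 * 310))
Keq = 2.4034

2.4034


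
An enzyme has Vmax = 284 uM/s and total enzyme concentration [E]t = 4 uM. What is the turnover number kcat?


kcat = Vmax / [E]t
kcat = 284 / 4
kcat = 71.0 s^-1

71.0 s^-1


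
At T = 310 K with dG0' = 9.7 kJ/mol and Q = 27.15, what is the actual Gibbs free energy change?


dG = dG0' + RT * ln(Q) / 1000
dG = 9.7 + 8.314 * 310 * ln(27.15) / 1000
dG = 18.2088 kJ/mol

18.2088 kJ/mol


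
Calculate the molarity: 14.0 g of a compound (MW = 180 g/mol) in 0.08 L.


C = (mass / MW) / volume
C = (14.0 / 180) / 0.08
C = 0.9722 M

0.9722 M


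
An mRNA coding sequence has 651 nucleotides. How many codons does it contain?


codons = nucleotides / 3
codons = 651 / 3 = 217

217


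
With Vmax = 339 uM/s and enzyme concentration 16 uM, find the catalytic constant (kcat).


kcat = Vmax / [E]t
kcat = 339 / 16
kcat = 21.1875 s^-1

21.1875 s^-1


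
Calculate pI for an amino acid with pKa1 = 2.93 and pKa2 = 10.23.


pI = (pKa1 + pKa2) / 2
pI = (2.93 + 10.23) / 2
pI = 6.58

6.58


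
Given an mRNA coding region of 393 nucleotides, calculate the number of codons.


codons = nucleotides / 3
codons = 393 / 3 = 131

131


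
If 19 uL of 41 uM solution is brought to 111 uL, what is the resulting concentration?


C2 = C1 * V1 / V2
C2 = 41 * 19 / 111
C2 = 7.018 uM

7.018 uM


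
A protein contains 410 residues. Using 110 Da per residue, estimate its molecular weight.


MW = n_residues * 110 Da
MW = 410 * 110
MW = 45100 Da

45100 Da


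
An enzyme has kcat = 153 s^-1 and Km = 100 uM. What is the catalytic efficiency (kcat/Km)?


Catalytic efficiency = kcat / Km
= 153 / 100
= 1.53 uM^-1*s^-1

1.53 uM^-1*s^-1


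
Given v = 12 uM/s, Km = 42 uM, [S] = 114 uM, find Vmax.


Vmax = v * (Km + [S]) / [S]
Vmax = 12 * (42 + 114) / 114
Vmax = 16.4211 uM/s

16.4211 uM/s


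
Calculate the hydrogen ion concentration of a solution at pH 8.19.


[H+] = 10^(-pH)
[H+] = 10^(-8.19)
[H+] = 6.457e-09 M

6.457e-09 M


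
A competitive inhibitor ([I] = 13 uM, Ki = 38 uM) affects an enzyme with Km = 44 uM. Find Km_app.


Km_app = Km * (1 + [I]/Ki)
Km_app = 44 * (1 + 13/38)
Km_app = 59.0526 uM

59.0526 uM


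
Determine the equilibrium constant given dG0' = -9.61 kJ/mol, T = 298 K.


Keq = exp(-dG0 * 1000 / (R * T))
Keq = exp(-(-9.61) * 1000 / (8.314 * 298))
Keq = 48.366

48.366


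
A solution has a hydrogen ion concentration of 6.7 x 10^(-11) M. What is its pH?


pH = -log10([H+])
pH = -log10(6.7 x 10^(-11))
pH = 10.1739

10.1739


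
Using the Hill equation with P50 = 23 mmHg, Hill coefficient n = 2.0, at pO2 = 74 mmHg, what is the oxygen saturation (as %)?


Y = pO2^n / (P50^n + pO2^n)
Y = 74^2.0 / (23^2.0 + 74^2.0)
Y = 91.19%

91.19%


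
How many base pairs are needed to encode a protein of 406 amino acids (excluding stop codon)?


Each amino acid = 1 codon = 3 bp
bp = 406 * 3 = 1218 bp

1218 bp


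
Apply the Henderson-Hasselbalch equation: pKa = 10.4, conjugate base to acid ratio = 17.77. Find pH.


pH = pKa + log10([A-]/[HA])
pH = 10.4 + log10(17.77)
pH = 11.6497

11.6497
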